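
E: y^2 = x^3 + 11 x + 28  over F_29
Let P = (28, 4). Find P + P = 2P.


Doubling: s = (3 x1^2 + a) / (2 y1)
s = (3*28^2 + 11) / (2*4) mod 29 = 9
x3 = s^2 - 2 x1 mod 29 = 9^2 - 2*28 = 25
y3 = s (x1 - x3) - y1 mod 29 = 9 * (28 - 25) - 4 = 23

2P = (25, 23)


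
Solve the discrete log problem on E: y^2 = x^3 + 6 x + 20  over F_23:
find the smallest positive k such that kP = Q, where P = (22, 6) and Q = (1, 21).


Enumerate multiples of P until we hit Q = (1, 21):
  1P = (22, 6)
  2P = (4, 19)
  3P = (1, 21)
Match found at i = 3.

k = 3


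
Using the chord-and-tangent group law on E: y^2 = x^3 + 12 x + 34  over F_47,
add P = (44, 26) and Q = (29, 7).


P != Q, so use the chord formula.
s = (y2 - y1) / (x2 - x1) = (28) / (32) mod 47 = 42
x3 = s^2 - x1 - x2 mod 47 = 42^2 - 44 - 29 = 46
y3 = s (x1 - x3) - y1 mod 47 = 42 * (44 - 46) - 26 = 31

P + Q = (46, 31)


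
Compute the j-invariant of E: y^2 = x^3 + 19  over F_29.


Delta = -16(4 a^3 + 27 b^2) mod 29 = 10
-1728 * (4 a)^3 = -1728 * (4*0)^3 mod 29 = 0
j = 0 * 10^(-1) mod 29 = 0

j = 0 (mod 29)


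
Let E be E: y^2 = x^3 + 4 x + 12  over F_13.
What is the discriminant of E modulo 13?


4 a^3 + 27 b^2 = 4*4^3 + 27*12^2 = 256 + 3888 = 4144
Delta = -16 * (4144) = -66304
Delta mod 13 = 9

Delta = 9 (mod 13)


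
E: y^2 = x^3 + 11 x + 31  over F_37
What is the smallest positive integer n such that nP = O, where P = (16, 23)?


Compute successive multiples of P until we hit O:
  1P = (16, 23)
  2P = (32, 31)
  3P = (17, 32)
  4P = (11, 22)
  5P = (13, 22)
  6P = (4, 18)
  7P = (20, 0)
  8P = (4, 19)
  ... (continuing to 14P)
  14P = O

ord(P) = 14


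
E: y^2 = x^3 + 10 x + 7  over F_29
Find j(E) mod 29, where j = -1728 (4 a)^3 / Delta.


Delta = -16(4 a^3 + 27 b^2) mod 29 = 5
-1728 * (4 a)^3 = -1728 * (4*10)^3 mod 29 = 22
j = 22 * 5^(-1) mod 29 = 16

j = 16 (mod 29)


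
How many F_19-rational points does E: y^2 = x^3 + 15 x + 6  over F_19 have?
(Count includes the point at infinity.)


For each x in F_19, count y with y^2 = x^3 + 15 x + 6 mod 19:
  x = 0: RHS = 6, y in [5, 14]  -> 2 point(s)
  x = 2: RHS = 6, y in [5, 14]  -> 2 point(s)
  x = 4: RHS = 16, y in [4, 15]  -> 2 point(s)
  x = 5: RHS = 16, y in [4, 15]  -> 2 point(s)
  x = 7: RHS = 17, y in [6, 13]  -> 2 point(s)
  x = 8: RHS = 11, y in [7, 12]  -> 2 point(s)
  x = 10: RHS = 16, y in [4, 15]  -> 2 point(s)
  x = 11: RHS = 1, y in [1, 18]  -> 2 point(s)
  x = 13: RHS = 4, y in [2, 17]  -> 2 point(s)
  x = 17: RHS = 6, y in [5, 14]  -> 2 point(s)
  x = 18: RHS = 9, y in [3, 16]  -> 2 point(s)
Affine points: 22. Add the point at infinity: total = 23.

#E(F_19) = 23


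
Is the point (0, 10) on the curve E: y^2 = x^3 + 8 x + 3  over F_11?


Check whether y^2 = x^3 + 8 x + 3 (mod 11) for (x, y) = (0, 10).
LHS: y^2 = 10^2 mod 11 = 1
RHS: x^3 + 8 x + 3 = 0^3 + 8*0 + 3 mod 11 = 3
LHS != RHS

No, not on the curve


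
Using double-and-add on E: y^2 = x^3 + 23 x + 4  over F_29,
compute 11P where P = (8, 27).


k = 11 = 1011_2 (binary, LSB first: 1101)
Double-and-add from P = (8, 27):
  bit 0 = 1: acc = O + (8, 27) = (8, 27)
  bit 1 = 1: acc = (8, 27) + (22, 15) = (24, 24)
  bit 2 = 0: acc unchanged = (24, 24)
  bit 3 = 1: acc = (24, 24) + (3, 19) = (11, 15)

11P = (11, 15)


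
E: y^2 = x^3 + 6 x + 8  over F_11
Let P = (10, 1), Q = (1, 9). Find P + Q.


P != Q, so use the chord formula.
s = (y2 - y1) / (x2 - x1) = (8) / (2) mod 11 = 4
x3 = s^2 - x1 - x2 mod 11 = 4^2 - 10 - 1 = 5
y3 = s (x1 - x3) - y1 mod 11 = 4 * (10 - 5) - 1 = 8

P + Q = (5, 8)


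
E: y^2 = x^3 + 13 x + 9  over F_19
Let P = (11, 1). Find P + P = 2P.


Doubling: s = (3 x1^2 + a) / (2 y1)
s = (3*11^2 + 13) / (2*1) mod 19 = 17
x3 = s^2 - 2 x1 mod 19 = 17^2 - 2*11 = 1
y3 = s (x1 - x3) - y1 mod 19 = 17 * (11 - 1) - 1 = 17

2P = (1, 17)


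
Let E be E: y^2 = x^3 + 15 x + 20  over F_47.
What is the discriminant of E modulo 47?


4 a^3 + 27 b^2 = 4*15^3 + 27*20^2 = 13500 + 10800 = 24300
Delta = -16 * (24300) = -388800
Delta mod 47 = 31

Delta = 31 (mod 47)


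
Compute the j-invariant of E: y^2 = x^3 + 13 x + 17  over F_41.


Delta = -16(4 a^3 + 27 b^2) mod 41 = 19
-1728 * (4 a)^3 = -1728 * (4*13)^3 mod 41 = 9
j = 9 * 19^(-1) mod 41 = 35

j = 35 (mod 41)


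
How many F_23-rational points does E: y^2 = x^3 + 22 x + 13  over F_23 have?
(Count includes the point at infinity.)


For each x in F_23, count y with y^2 = x^3 + 22 x + 13 mod 23:
  x = 0: RHS = 13, y in [6, 17]  -> 2 point(s)
  x = 1: RHS = 13, y in [6, 17]  -> 2 point(s)
  x = 4: RHS = 4, y in [2, 21]  -> 2 point(s)
  x = 5: RHS = 18, y in [8, 15]  -> 2 point(s)
  x = 6: RHS = 16, y in [4, 19]  -> 2 point(s)
  x = 7: RHS = 4, y in [2, 21]  -> 2 point(s)
  x = 12: RHS = 4, y in [2, 21]  -> 2 point(s)
  x = 13: RHS = 12, y in [9, 14]  -> 2 point(s)
  x = 14: RHS = 6, y in [11, 12]  -> 2 point(s)
  x = 18: RHS = 8, y in [10, 13]  -> 2 point(s)
  x = 20: RHS = 12, y in [9, 14]  -> 2 point(s)
  x = 22: RHS = 13, y in [6, 17]  -> 2 point(s)
Affine points: 24. Add the point at infinity: total = 25.

#E(F_23) = 25


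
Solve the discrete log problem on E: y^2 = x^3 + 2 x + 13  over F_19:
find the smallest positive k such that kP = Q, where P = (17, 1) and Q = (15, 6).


Enumerate multiples of P until we hit Q = (15, 6):
  1P = (17, 1)
  2P = (15, 13)
  3P = (4, 16)
  4P = (9, 0)
  5P = (4, 3)
  6P = (15, 6)
Match found at i = 6.

k = 6


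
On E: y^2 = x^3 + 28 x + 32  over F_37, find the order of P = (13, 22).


Compute successive multiples of P until we hit O:
  1P = (13, 22)
  2P = (32, 27)
  3P = (18, 2)
  4P = (22, 14)
  5P = (27, 11)
  6P = (8, 19)
  7P = (6, 34)
  8P = (30, 23)
  ... (continuing to 37P)
  37P = O

ord(P) = 37


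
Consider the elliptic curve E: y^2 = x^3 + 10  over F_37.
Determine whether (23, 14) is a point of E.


Check whether y^2 = x^3 + 0 x + 10 (mod 37) for (x, y) = (23, 14).
LHS: y^2 = 14^2 mod 37 = 11
RHS: x^3 + 0 x + 10 = 23^3 + 0*23 + 10 mod 37 = 4
LHS != RHS

No, not on the curve


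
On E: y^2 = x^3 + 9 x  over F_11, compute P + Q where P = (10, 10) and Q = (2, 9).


P != Q, so use the chord formula.
s = (y2 - y1) / (x2 - x1) = (10) / (3) mod 11 = 7
x3 = s^2 - x1 - x2 mod 11 = 7^2 - 10 - 2 = 4
y3 = s (x1 - x3) - y1 mod 11 = 7 * (10 - 4) - 10 = 10

P + Q = (4, 10)


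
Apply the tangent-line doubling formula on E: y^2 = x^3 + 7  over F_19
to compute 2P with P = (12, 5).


Doubling: s = (3 x1^2 + a) / (2 y1)
s = (3*12^2 + 0) / (2*5) mod 19 = 9
x3 = s^2 - 2 x1 mod 19 = 9^2 - 2*12 = 0
y3 = s (x1 - x3) - y1 mod 19 = 9 * (12 - 0) - 5 = 8

2P = (0, 8)


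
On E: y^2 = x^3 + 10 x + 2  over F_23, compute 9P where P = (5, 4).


k = 9 = 1001_2 (binary, LSB first: 1001)
Double-and-add from P = (5, 4):
  bit 0 = 1: acc = O + (5, 4) = (5, 4)
  bit 1 = 0: acc unchanged = (5, 4)
  bit 2 = 0: acc unchanged = (5, 4)
  bit 3 = 1: acc = (5, 4) + (0, 18) = (1, 17)

9P = (1, 17)


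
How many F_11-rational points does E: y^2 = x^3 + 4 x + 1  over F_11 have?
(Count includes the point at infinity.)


For each x in F_11, count y with y^2 = x^3 + 4 x + 1 mod 11:
  x = 0: RHS = 1, y in [1, 10]  -> 2 point(s)
  x = 4: RHS = 4, y in [2, 9]  -> 2 point(s)
  x = 5: RHS = 3, y in [5, 6]  -> 2 point(s)
  x = 7: RHS = 9, y in [3, 8]  -> 2 point(s)
Affine points: 8. Add the point at infinity: total = 9.

#E(F_11) = 9


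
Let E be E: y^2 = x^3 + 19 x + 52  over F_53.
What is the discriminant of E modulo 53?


4 a^3 + 27 b^2 = 4*19^3 + 27*52^2 = 27436 + 73008 = 100444
Delta = -16 * (100444) = -1607104
Delta mod 53 = 15

Delta = 15 (mod 53)


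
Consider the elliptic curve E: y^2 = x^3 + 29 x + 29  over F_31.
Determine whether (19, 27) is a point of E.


Check whether y^2 = x^3 + 29 x + 29 (mod 31) for (x, y) = (19, 27).
LHS: y^2 = 27^2 mod 31 = 16
RHS: x^3 + 29 x + 29 = 19^3 + 29*19 + 29 mod 31 = 30
LHS != RHS

No, not on the curve


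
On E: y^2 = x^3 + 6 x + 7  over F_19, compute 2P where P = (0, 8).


Doubling: s = (3 x1^2 + a) / (2 y1)
s = (3*0^2 + 6) / (2*8) mod 19 = 17
x3 = s^2 - 2 x1 mod 19 = 17^2 - 2*0 = 4
y3 = s (x1 - x3) - y1 mod 19 = 17 * (0 - 4) - 8 = 0

2P = (4, 0)


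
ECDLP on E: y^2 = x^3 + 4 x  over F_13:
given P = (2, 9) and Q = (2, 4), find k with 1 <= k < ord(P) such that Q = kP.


Enumerate multiples of P until we hit Q = (2, 4):
  1P = (2, 9)
  2P = (0, 0)
  3P = (2, 4)
Match found at i = 3.

k = 3


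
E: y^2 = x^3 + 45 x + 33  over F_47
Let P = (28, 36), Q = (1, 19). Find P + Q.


P != Q, so use the chord formula.
s = (y2 - y1) / (x2 - x1) = (30) / (20) mod 47 = 25
x3 = s^2 - x1 - x2 mod 47 = 25^2 - 28 - 1 = 32
y3 = s (x1 - x3) - y1 mod 47 = 25 * (28 - 32) - 36 = 5

P + Q = (32, 5)


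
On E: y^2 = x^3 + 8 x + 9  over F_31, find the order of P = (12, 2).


Compute successive multiples of P until we hit O:
  1P = (12, 2)
  2P = (17, 6)
  3P = (20, 4)
  4P = (1, 24)
  5P = (22, 18)
  6P = (7, 6)
  7P = (30, 0)
  8P = (7, 25)
  ... (continuing to 14P)
  14P = O

ord(P) = 14


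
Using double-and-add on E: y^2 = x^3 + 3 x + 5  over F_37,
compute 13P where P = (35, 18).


k = 13 = 1101_2 (binary, LSB first: 1011)
Double-and-add from P = (35, 18):
  bit 0 = 1: acc = O + (35, 18) = (35, 18)
  bit 1 = 0: acc unchanged = (35, 18)
  bit 2 = 1: acc = (35, 18) + (22, 10) = (13, 24)
  bit 3 = 1: acc = (13, 24) + (20, 6) = (31, 17)

13P = (31, 17)


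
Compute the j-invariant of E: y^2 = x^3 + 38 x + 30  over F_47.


Delta = -16(4 a^3 + 27 b^2) mod 47 = 16
-1728 * (4 a)^3 = -1728 * (4*38)^3 mod 47 = 24
j = 24 * 16^(-1) mod 47 = 25

j = 25 (mod 47)


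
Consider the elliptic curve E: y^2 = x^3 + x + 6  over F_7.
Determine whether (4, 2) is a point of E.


Check whether y^2 = x^3 + 1 x + 6 (mod 7) for (x, y) = (4, 2).
LHS: y^2 = 2^2 mod 7 = 4
RHS: x^3 + 1 x + 6 = 4^3 + 1*4 + 6 mod 7 = 4
LHS = RHS

Yes, on the curve


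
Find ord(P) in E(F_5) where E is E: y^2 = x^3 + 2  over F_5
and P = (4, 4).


Compute successive multiples of P until we hit O:
  1P = (4, 4)
  2P = (3, 2)
  3P = (2, 0)
  4P = (3, 3)
  5P = (4, 1)
  6P = O

ord(P) = 6


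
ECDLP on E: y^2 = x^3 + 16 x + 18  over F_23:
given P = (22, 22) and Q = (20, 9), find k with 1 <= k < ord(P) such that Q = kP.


Enumerate multiples of P until we hit Q = (20, 9):
  1P = (22, 22)
  2P = (6, 10)
  3P = (20, 14)
  4P = (20, 9)
Match found at i = 4.

k = 4


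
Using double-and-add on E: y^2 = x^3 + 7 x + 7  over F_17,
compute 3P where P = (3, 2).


k = 3 = 11_2 (binary, LSB first: 11)
Double-and-add from P = (3, 2):
  bit 0 = 1: acc = O + (3, 2) = (3, 2)
  bit 1 = 1: acc = (3, 2) + (11, 15) = (16, 13)

3P = (16, 13)


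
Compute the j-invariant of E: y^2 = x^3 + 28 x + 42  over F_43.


Delta = -16(4 a^3 + 27 b^2) mod 43 = 9
-1728 * (4 a)^3 = -1728 * (4*28)^3 mod 43 = 2
j = 2 * 9^(-1) mod 43 = 5

j = 5 (mod 43)


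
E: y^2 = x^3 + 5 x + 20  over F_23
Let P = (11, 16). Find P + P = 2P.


Doubling: s = (3 x1^2 + a) / (2 y1)
s = (3*11^2 + 5) / (2*16) mod 23 = 0
x3 = s^2 - 2 x1 mod 23 = 0^2 - 2*11 = 1
y3 = s (x1 - x3) - y1 mod 23 = 0 * (11 - 1) - 16 = 7

2P = (1, 7)


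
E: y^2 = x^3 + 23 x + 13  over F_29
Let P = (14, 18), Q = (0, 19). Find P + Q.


P != Q, so use the chord formula.
s = (y2 - y1) / (x2 - x1) = (1) / (15) mod 29 = 2
x3 = s^2 - x1 - x2 mod 29 = 2^2 - 14 - 0 = 19
y3 = s (x1 - x3) - y1 mod 29 = 2 * (14 - 19) - 18 = 1

P + Q = (19, 1)


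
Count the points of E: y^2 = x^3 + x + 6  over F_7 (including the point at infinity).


For each x in F_7, count y with y^2 = x^3 + 1 x + 6 mod 7:
  x = 1: RHS = 1, y in [1, 6]  -> 2 point(s)
  x = 2: RHS = 2, y in [3, 4]  -> 2 point(s)
  x = 3: RHS = 1, y in [1, 6]  -> 2 point(s)
  x = 4: RHS = 4, y in [2, 5]  -> 2 point(s)
  x = 6: RHS = 4, y in [2, 5]  -> 2 point(s)
Affine points: 10. Add the point at infinity: total = 11.

#E(F_7) = 11


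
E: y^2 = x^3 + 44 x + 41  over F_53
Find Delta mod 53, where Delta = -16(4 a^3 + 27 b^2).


4 a^3 + 27 b^2 = 4*44^3 + 27*41^2 = 340736 + 45387 = 386123
Delta = -16 * (386123) = -6177968
Delta mod 53 = 30

Delta = 30 (mod 53)


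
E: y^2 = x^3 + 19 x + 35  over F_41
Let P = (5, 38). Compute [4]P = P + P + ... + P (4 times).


k = 4 = 100_2 (binary, LSB first: 001)
Double-and-add from P = (5, 38):
  bit 0 = 0: acc unchanged = O
  bit 1 = 0: acc unchanged = O
  bit 2 = 1: acc = O + (32, 23) = (32, 23)

4P = (32, 23)


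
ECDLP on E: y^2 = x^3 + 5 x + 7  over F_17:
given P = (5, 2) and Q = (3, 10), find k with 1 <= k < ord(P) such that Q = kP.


Enumerate multiples of P until we hit Q = (3, 10):
  1P = (5, 2)
  2P = (16, 16)
  3P = (9, 13)
  4P = (1, 9)
  5P = (13, 12)
  6P = (8, 7)
  7P = (3, 7)
  8P = (11, 13)
  9P = (2, 12)
  10P = (6, 7)
  11P = (14, 4)
  12P = (14, 13)
  13P = (6, 10)
  14P = (2, 5)
  15P = (11, 4)
  16P = (3, 10)
Match found at i = 16.

k = 16


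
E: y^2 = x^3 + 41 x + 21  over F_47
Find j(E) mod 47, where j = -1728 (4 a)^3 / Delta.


Delta = -16(4 a^3 + 27 b^2) mod 47 = 32
-1728 * (4 a)^3 = -1728 * (4*41)^3 mod 47 = 28
j = 28 * 32^(-1) mod 47 = 42

j = 42 (mod 47)


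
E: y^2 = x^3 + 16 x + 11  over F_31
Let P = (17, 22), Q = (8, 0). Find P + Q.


P != Q, so use the chord formula.
s = (y2 - y1) / (x2 - x1) = (9) / (22) mod 31 = 30
x3 = s^2 - x1 - x2 mod 31 = 30^2 - 17 - 8 = 7
y3 = s (x1 - x3) - y1 mod 31 = 30 * (17 - 7) - 22 = 30

P + Q = (7, 30)


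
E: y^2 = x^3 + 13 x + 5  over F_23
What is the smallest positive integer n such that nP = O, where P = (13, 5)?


Compute successive multiples of P until we hit O:
  1P = (13, 5)
  2P = (10, 13)
  3P = (2, 4)
  4P = (12, 16)
  5P = (4, 11)
  6P = (9, 0)
  7P = (4, 12)
  8P = (12, 7)
  ... (continuing to 12P)
  12P = O

ord(P) = 12


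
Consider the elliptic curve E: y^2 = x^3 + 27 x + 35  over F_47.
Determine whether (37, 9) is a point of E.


Check whether y^2 = x^3 + 27 x + 35 (mod 47) for (x, y) = (37, 9).
LHS: y^2 = 9^2 mod 47 = 34
RHS: x^3 + 27 x + 35 = 37^3 + 27*37 + 35 mod 47 = 34
LHS = RHS

Yes, on the curve


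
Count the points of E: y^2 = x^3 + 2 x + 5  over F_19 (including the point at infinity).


For each x in F_19, count y with y^2 = x^3 + 2 x + 5 mod 19:
  x = 0: RHS = 5, y in [9, 10]  -> 2 point(s)
  x = 2: RHS = 17, y in [6, 13]  -> 2 point(s)
  x = 3: RHS = 0, y in [0]  -> 1 point(s)
  x = 4: RHS = 1, y in [1, 18]  -> 2 point(s)
  x = 5: RHS = 7, y in [8, 11]  -> 2 point(s)
  x = 6: RHS = 5, y in [9, 10]  -> 2 point(s)
  x = 7: RHS = 1, y in [1, 18]  -> 2 point(s)
  x = 8: RHS = 1, y in [1, 18]  -> 2 point(s)
  x = 9: RHS = 11, y in [7, 12]  -> 2 point(s)
  x = 11: RHS = 9, y in [3, 16]  -> 2 point(s)
  x = 12: RHS = 9, y in [3, 16]  -> 2 point(s)
  x = 13: RHS = 5, y in [9, 10]  -> 2 point(s)
  x = 15: RHS = 9, y in [3, 16]  -> 2 point(s)
Affine points: 25. Add the point at infinity: total = 26.

#E(F_19) = 26


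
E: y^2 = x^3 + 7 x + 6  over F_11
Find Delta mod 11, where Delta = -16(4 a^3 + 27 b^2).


4 a^3 + 27 b^2 = 4*7^3 + 27*6^2 = 1372 + 972 = 2344
Delta = -16 * (2344) = -37504
Delta mod 11 = 6

Delta = 6 (mod 11)


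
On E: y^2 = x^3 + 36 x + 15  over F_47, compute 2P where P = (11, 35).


Doubling: s = (3 x1^2 + a) / (2 y1)
s = (3*11^2 + 36) / (2*35) mod 47 = 1
x3 = s^2 - 2 x1 mod 47 = 1^2 - 2*11 = 26
y3 = s (x1 - x3) - y1 mod 47 = 1 * (11 - 26) - 35 = 44

2P = (26, 44)


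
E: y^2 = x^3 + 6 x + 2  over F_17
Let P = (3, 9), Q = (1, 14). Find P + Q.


P != Q, so use the chord formula.
s = (y2 - y1) / (x2 - x1) = (5) / (15) mod 17 = 6
x3 = s^2 - x1 - x2 mod 17 = 6^2 - 3 - 1 = 15
y3 = s (x1 - x3) - y1 mod 17 = 6 * (3 - 15) - 9 = 4

P + Q = (15, 4)


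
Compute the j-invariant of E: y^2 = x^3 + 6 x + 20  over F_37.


Delta = -16(4 a^3 + 27 b^2) mod 37 = 4
-1728 * (4 a)^3 = -1728 * (4*6)^3 mod 37 = 31
j = 31 * 4^(-1) mod 37 = 17

j = 17 (mod 37)


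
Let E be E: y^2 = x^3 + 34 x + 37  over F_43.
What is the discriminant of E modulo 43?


4 a^3 + 27 b^2 = 4*34^3 + 27*37^2 = 157216 + 36963 = 194179
Delta = -16 * (194179) = -3106864
Delta mod 43 = 15

Delta = 15 (mod 43)


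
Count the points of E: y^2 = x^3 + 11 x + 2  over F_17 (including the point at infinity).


For each x in F_17, count y with y^2 = x^3 + 11 x + 2 mod 17:
  x = 0: RHS = 2, y in [6, 11]  -> 2 point(s)
  x = 2: RHS = 15, y in [7, 10]  -> 2 point(s)
  x = 4: RHS = 8, y in [5, 12]  -> 2 point(s)
  x = 11: RHS = 9, y in [3, 14]  -> 2 point(s)
  x = 12: RHS = 9, y in [3, 14]  -> 2 point(s)
  x = 13: RHS = 13, y in [8, 9]  -> 2 point(s)
Affine points: 12. Add the point at infinity: total = 13.

#E(F_17) = 13


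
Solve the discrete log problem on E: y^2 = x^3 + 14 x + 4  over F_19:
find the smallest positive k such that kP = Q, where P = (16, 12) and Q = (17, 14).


Enumerate multiples of P until we hit Q = (17, 14):
  1P = (16, 12)
  2P = (17, 14)
Match found at i = 2.

k = 2


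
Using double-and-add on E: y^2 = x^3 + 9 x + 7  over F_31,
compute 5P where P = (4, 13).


k = 5 = 101_2 (binary, LSB first: 101)
Double-and-add from P = (4, 13):
  bit 0 = 1: acc = O + (4, 13) = (4, 13)
  bit 1 = 0: acc unchanged = (4, 13)
  bit 2 = 1: acc = (4, 13) + (16, 0) = (21, 8)

5P = (21, 8)


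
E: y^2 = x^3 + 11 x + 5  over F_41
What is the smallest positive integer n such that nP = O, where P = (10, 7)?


Compute successive multiples of P until we hit O:
  1P = (10, 7)
  2P = (39, 37)
  3P = (29, 20)
  4P = (27, 31)
  5P = (5, 29)
  6P = (6, 0)
  7P = (5, 12)
  8P = (27, 10)
  ... (continuing to 12P)
  12P = O

ord(P) = 12


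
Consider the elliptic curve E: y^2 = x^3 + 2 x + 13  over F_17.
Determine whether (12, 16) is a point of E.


Check whether y^2 = x^3 + 2 x + 13 (mod 17) for (x, y) = (12, 16).
LHS: y^2 = 16^2 mod 17 = 1
RHS: x^3 + 2 x + 13 = 12^3 + 2*12 + 13 mod 17 = 14
LHS != RHS

No, not on the curve


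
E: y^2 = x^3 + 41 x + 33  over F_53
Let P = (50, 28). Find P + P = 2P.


Doubling: s = (3 x1^2 + a) / (2 y1)
s = (3*50^2 + 41) / (2*28) mod 53 = 5
x3 = s^2 - 2 x1 mod 53 = 5^2 - 2*50 = 31
y3 = s (x1 - x3) - y1 mod 53 = 5 * (50 - 31) - 28 = 14

2P = (31, 14)


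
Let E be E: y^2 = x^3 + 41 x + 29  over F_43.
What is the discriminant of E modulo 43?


4 a^3 + 27 b^2 = 4*41^3 + 27*29^2 = 275684 + 22707 = 298391
Delta = -16 * (298391) = -4774256
Delta mod 43 = 34

Delta = 34 (mod 43)


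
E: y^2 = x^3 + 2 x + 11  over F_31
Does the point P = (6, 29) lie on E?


Check whether y^2 = x^3 + 2 x + 11 (mod 31) for (x, y) = (6, 29).
LHS: y^2 = 29^2 mod 31 = 4
RHS: x^3 + 2 x + 11 = 6^3 + 2*6 + 11 mod 31 = 22
LHS != RHS

No, not on the curve


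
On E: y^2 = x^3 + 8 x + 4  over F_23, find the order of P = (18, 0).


Compute successive multiples of P until we hit O:
  1P = (18, 0)
  2P = O

ord(P) = 2


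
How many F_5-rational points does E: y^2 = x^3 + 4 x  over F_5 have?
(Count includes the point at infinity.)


For each x in F_5, count y with y^2 = x^3 + 4 x + 0 mod 5:
  x = 0: RHS = 0, y in [0]  -> 1 point(s)
  x = 1: RHS = 0, y in [0]  -> 1 point(s)
  x = 2: RHS = 1, y in [1, 4]  -> 2 point(s)
  x = 3: RHS = 4, y in [2, 3]  -> 2 point(s)
  x = 4: RHS = 0, y in [0]  -> 1 point(s)
Affine points: 7. Add the point at infinity: total = 8.

#E(F_5) = 8


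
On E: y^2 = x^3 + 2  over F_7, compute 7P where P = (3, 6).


k = 7 = 111_2 (binary, LSB first: 111)
Double-and-add from P = (3, 6):
  bit 0 = 1: acc = O + (3, 6) = (3, 6)
  bit 1 = 1: acc = (3, 6) + (3, 1) = O
  bit 2 = 1: acc = O + (3, 6) = (3, 6)

7P = (3, 6)


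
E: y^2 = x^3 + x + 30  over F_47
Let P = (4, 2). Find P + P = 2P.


Doubling: s = (3 x1^2 + a) / (2 y1)
s = (3*4^2 + 1) / (2*2) mod 47 = 24
x3 = s^2 - 2 x1 mod 47 = 24^2 - 2*4 = 4
y3 = s (x1 - x3) - y1 mod 47 = 24 * (4 - 4) - 2 = 45

2P = (4, 45)


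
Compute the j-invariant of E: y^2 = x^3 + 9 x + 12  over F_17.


Delta = -16(4 a^3 + 27 b^2) mod 17 = 4
-1728 * (4 a)^3 = -1728 * (4*9)^3 mod 17 = 14
j = 14 * 4^(-1) mod 17 = 12

j = 12 (mod 17)


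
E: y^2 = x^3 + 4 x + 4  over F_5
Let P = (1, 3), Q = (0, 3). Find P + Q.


P != Q, so use the chord formula.
s = (y2 - y1) / (x2 - x1) = (0) / (4) mod 5 = 0
x3 = s^2 - x1 - x2 mod 5 = 0^2 - 1 - 0 = 4
y3 = s (x1 - x3) - y1 mod 5 = 0 * (1 - 4) - 3 = 2

P + Q = (4, 2)


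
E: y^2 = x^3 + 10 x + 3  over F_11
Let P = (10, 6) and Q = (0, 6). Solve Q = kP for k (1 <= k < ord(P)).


Enumerate multiples of P until we hit Q = (0, 6):
  1P = (10, 6)
  2P = (6, 2)
  3P = (7, 8)
  4P = (3, 4)
  5P = (1, 6)
  6P = (0, 5)
  7P = (2, 8)
  8P = (8, 10)
  9P = (8, 1)
  10P = (2, 3)
  11P = (0, 6)
Match found at i = 11.

k = 11


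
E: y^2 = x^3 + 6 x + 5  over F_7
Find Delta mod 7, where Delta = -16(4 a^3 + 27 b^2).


4 a^3 + 27 b^2 = 4*6^3 + 27*5^2 = 864 + 675 = 1539
Delta = -16 * (1539) = -24624
Delta mod 7 = 2

Delta = 2 (mod 7)


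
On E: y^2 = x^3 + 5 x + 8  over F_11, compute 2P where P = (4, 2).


Doubling: s = (3 x1^2 + a) / (2 y1)
s = (3*4^2 + 5) / (2*2) mod 11 = 5
x3 = s^2 - 2 x1 mod 11 = 5^2 - 2*4 = 6
y3 = s (x1 - x3) - y1 mod 11 = 5 * (4 - 6) - 2 = 10

2P = (6, 10)


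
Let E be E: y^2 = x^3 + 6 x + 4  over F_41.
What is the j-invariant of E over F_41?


Delta = -16(4 a^3 + 27 b^2) mod 41 = 10
-1728 * (4 a)^3 = -1728 * (4*6)^3 mod 41 = 40
j = 40 * 10^(-1) mod 41 = 4

j = 4 (mod 41)


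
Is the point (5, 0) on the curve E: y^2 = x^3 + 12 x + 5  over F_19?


Check whether y^2 = x^3 + 12 x + 5 (mod 19) for (x, y) = (5, 0).
LHS: y^2 = 0^2 mod 19 = 0
RHS: x^3 + 12 x + 5 = 5^3 + 12*5 + 5 mod 19 = 0
LHS = RHS

Yes, on the curve


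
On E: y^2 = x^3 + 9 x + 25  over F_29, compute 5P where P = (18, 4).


k = 5 = 101_2 (binary, LSB first: 101)
Double-and-add from P = (18, 4):
  bit 0 = 1: acc = O + (18, 4) = (18, 4)
  bit 1 = 0: acc unchanged = (18, 4)
  bit 2 = 1: acc = (18, 4) + (2, 14) = (18, 25)

5P = (18, 25)


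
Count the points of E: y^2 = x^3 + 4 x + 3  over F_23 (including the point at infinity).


For each x in F_23, count y with y^2 = x^3 + 4 x + 3 mod 23:
  x = 0: RHS = 3, y in [7, 16]  -> 2 point(s)
  x = 1: RHS = 8, y in [10, 13]  -> 2 point(s)
  x = 6: RHS = 13, y in [6, 17]  -> 2 point(s)
  x = 7: RHS = 6, y in [11, 12]  -> 2 point(s)
  x = 8: RHS = 18, y in [8, 15]  -> 2 point(s)
  x = 9: RHS = 9, y in [3, 20]  -> 2 point(s)
  x = 10: RHS = 8, y in [10, 13]  -> 2 point(s)
  x = 12: RHS = 8, y in [10, 13]  -> 2 point(s)
  x = 16: RHS = 0, y in [0]  -> 1 point(s)
  x = 17: RHS = 16, y in [4, 19]  -> 2 point(s)
Affine points: 19. Add the point at infinity: total = 20.

#E(F_23) = 20


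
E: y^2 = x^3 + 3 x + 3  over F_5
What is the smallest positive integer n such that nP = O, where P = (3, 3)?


Compute successive multiples of P until we hit O:
  1P = (3, 3)
  2P = (4, 2)
  3P = (4, 3)
  4P = (3, 2)
  5P = O

ord(P) = 5


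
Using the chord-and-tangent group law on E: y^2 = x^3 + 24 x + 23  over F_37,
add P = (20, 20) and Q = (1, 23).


P != Q, so use the chord formula.
s = (y2 - y1) / (x2 - x1) = (3) / (18) mod 37 = 31
x3 = s^2 - x1 - x2 mod 37 = 31^2 - 20 - 1 = 15
y3 = s (x1 - x3) - y1 mod 37 = 31 * (20 - 15) - 20 = 24

P + Q = (15, 24)


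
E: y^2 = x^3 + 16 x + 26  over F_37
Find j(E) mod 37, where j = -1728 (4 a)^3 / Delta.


Delta = -16(4 a^3 + 27 b^2) mod 37 = 10
-1728 * (4 a)^3 = -1728 * (4*16)^3 mod 37 = 26
j = 26 * 10^(-1) mod 37 = 10

j = 10 (mod 37)


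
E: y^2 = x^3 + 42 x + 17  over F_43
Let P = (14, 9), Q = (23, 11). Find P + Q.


P != Q, so use the chord formula.
s = (y2 - y1) / (x2 - x1) = (2) / (9) mod 43 = 5
x3 = s^2 - x1 - x2 mod 43 = 5^2 - 14 - 23 = 31
y3 = s (x1 - x3) - y1 mod 43 = 5 * (14 - 31) - 9 = 35

P + Q = (31, 35)


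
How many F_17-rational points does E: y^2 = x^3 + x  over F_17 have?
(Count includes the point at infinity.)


For each x in F_17, count y with y^2 = x^3 + 1 x + 0 mod 17:
  x = 0: RHS = 0, y in [0]  -> 1 point(s)
  x = 1: RHS = 2, y in [6, 11]  -> 2 point(s)
  x = 3: RHS = 13, y in [8, 9]  -> 2 point(s)
  x = 4: RHS = 0, y in [0]  -> 1 point(s)
  x = 6: RHS = 1, y in [1, 16]  -> 2 point(s)
  x = 11: RHS = 16, y in [4, 13]  -> 2 point(s)
  x = 13: RHS = 0, y in [0]  -> 1 point(s)
  x = 14: RHS = 4, y in [2, 15]  -> 2 point(s)
  x = 16: RHS = 15, y in [7, 10]  -> 2 point(s)
Affine points: 15. Add the point at infinity: total = 16.

#E(F_17) = 16


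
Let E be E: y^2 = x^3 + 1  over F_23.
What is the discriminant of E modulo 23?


4 a^3 + 27 b^2 = 4*0^3 + 27*1^2 = 0 + 27 = 27
Delta = -16 * (27) = -432
Delta mod 23 = 5

Delta = 5 (mod 23)


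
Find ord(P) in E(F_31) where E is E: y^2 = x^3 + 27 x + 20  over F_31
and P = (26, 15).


Compute successive multiples of P until we hit O:
  1P = (26, 15)
  2P = (29, 12)
  3P = (8, 29)
  4P = (11, 25)
  5P = (22, 3)
  6P = (23, 25)
  7P = (0, 12)
  8P = (19, 18)
  ... (continuing to 38P)
  38P = O

ord(P) = 38


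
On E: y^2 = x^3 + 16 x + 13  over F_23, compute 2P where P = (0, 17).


Doubling: s = (3 x1^2 + a) / (2 y1)
s = (3*0^2 + 16) / (2*17) mod 23 = 14
x3 = s^2 - 2 x1 mod 23 = 14^2 - 2*0 = 12
y3 = s (x1 - x3) - y1 mod 23 = 14 * (0 - 12) - 17 = 22

2P = (12, 22)


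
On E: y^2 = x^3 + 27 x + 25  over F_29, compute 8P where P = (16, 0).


k = 8 = 1000_2 (binary, LSB first: 0001)
Double-and-add from P = (16, 0):
  bit 0 = 0: acc unchanged = O
  bit 1 = 0: acc unchanged = O
  bit 2 = 0: acc unchanged = O
  bit 3 = 1: acc = O + O = O

8P = O


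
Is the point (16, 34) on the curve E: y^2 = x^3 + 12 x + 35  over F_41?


Check whether y^2 = x^3 + 12 x + 35 (mod 41) for (x, y) = (16, 34).
LHS: y^2 = 34^2 mod 41 = 8
RHS: x^3 + 12 x + 35 = 16^3 + 12*16 + 35 mod 41 = 18
LHS != RHS

No, not on the curve


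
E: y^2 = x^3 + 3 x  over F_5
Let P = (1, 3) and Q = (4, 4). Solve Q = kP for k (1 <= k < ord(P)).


Enumerate multiples of P until we hit Q = (4, 4):
  1P = (1, 3)
  2P = (4, 4)
Match found at i = 2.

k = 2


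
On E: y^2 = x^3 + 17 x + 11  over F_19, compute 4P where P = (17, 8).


k = 4 = 100_2 (binary, LSB first: 001)
Double-and-add from P = (17, 8):
  bit 0 = 0: acc unchanged = O
  bit 1 = 0: acc unchanged = O
  bit 2 = 1: acc = O + (13, 15) = (13, 15)

4P = (13, 15)


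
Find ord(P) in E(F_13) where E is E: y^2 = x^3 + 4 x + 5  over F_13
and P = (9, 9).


Compute successive multiples of P until we hit O:
  1P = (9, 9)
  2P = (8, 4)
  3P = (8, 9)
  4P = (9, 4)
  5P = O

ord(P) = 5


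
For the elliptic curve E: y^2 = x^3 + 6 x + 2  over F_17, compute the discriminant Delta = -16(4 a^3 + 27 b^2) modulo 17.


4 a^3 + 27 b^2 = 4*6^3 + 27*2^2 = 864 + 108 = 972
Delta = -16 * (972) = -15552
Delta mod 17 = 3

Delta = 3 (mod 17)


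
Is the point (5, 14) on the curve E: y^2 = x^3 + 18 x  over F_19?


Check whether y^2 = x^3 + 18 x + 0 (mod 19) for (x, y) = (5, 14).
LHS: y^2 = 14^2 mod 19 = 6
RHS: x^3 + 18 x + 0 = 5^3 + 18*5 + 0 mod 19 = 6
LHS = RHS

Yes, on the curve


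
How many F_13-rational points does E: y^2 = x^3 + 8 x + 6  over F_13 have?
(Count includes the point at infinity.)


For each x in F_13, count y with y^2 = x^3 + 8 x + 6 mod 13:
  x = 2: RHS = 4, y in [2, 11]  -> 2 point(s)
  x = 6: RHS = 10, y in [6, 7]  -> 2 point(s)
  x = 8: RHS = 10, y in [6, 7]  -> 2 point(s)
  x = 9: RHS = 1, y in [1, 12]  -> 2 point(s)
  x = 12: RHS = 10, y in [6, 7]  -> 2 point(s)
Affine points: 10. Add the point at infinity: total = 11.

#E(F_13) = 11


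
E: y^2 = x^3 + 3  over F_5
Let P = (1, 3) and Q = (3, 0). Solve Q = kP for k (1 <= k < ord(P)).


Enumerate multiples of P until we hit Q = (3, 0):
  1P = (1, 3)
  2P = (2, 4)
  3P = (3, 0)
Match found at i = 3.

k = 3


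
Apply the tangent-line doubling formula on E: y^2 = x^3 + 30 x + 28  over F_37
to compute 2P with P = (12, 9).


Doubling: s = (3 x1^2 + a) / (2 y1)
s = (3*12^2 + 30) / (2*9) mod 37 = 1
x3 = s^2 - 2 x1 mod 37 = 1^2 - 2*12 = 14
y3 = s (x1 - x3) - y1 mod 37 = 1 * (12 - 14) - 9 = 26

2P = (14, 26)


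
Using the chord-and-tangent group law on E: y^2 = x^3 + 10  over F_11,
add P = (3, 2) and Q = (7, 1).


P != Q, so use the chord formula.
s = (y2 - y1) / (x2 - x1) = (10) / (4) mod 11 = 8
x3 = s^2 - x1 - x2 mod 11 = 8^2 - 3 - 7 = 10
y3 = s (x1 - x3) - y1 mod 11 = 8 * (3 - 10) - 2 = 8

P + Q = (10, 8)


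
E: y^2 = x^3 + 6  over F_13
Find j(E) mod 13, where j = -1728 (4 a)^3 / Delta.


Delta = -16(4 a^3 + 27 b^2) mod 13 = 9
-1728 * (4 a)^3 = -1728 * (4*0)^3 mod 13 = 0
j = 0 * 9^(-1) mod 13 = 0

j = 0 (mod 13)


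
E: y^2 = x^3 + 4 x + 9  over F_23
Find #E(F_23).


For each x in F_23, count y with y^2 = x^3 + 4 x + 9 mod 23:
  x = 0: RHS = 9, y in [3, 20]  -> 2 point(s)
  x = 2: RHS = 2, y in [5, 18]  -> 2 point(s)
  x = 3: RHS = 2, y in [5, 18]  -> 2 point(s)
  x = 5: RHS = 16, y in [4, 19]  -> 2 point(s)
  x = 7: RHS = 12, y in [9, 14]  -> 2 point(s)
  x = 8: RHS = 1, y in [1, 22]  -> 2 point(s)
  x = 11: RHS = 4, y in [2, 21]  -> 2 point(s)
  x = 13: RHS = 4, y in [2, 21]  -> 2 point(s)
  x = 14: RHS = 3, y in [7, 16]  -> 2 point(s)
  x = 16: RHS = 6, y in [11, 12]  -> 2 point(s)
  x = 18: RHS = 2, y in [5, 18]  -> 2 point(s)
  x = 20: RHS = 16, y in [4, 19]  -> 2 point(s)
  x = 21: RHS = 16, y in [4, 19]  -> 2 point(s)
  x = 22: RHS = 4, y in [2, 21]  -> 2 point(s)
Affine points: 28. Add the point at infinity: total = 29.

#E(F_23) = 29


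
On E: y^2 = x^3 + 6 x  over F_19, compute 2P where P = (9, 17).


Doubling: s = (3 x1^2 + a) / (2 y1)
s = (3*9^2 + 6) / (2*17) mod 19 = 9
x3 = s^2 - 2 x1 mod 19 = 9^2 - 2*9 = 6
y3 = s (x1 - x3) - y1 mod 19 = 9 * (9 - 6) - 17 = 10

2P = (6, 10)


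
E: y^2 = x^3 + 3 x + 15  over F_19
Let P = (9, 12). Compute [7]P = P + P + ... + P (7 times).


k = 7 = 111_2 (binary, LSB first: 111)
Double-and-add from P = (9, 12):
  bit 0 = 1: acc = O + (9, 12) = (9, 12)
  bit 1 = 1: acc = (9, 12) + (17, 1) = (13, 3)
  bit 2 = 1: acc = (13, 3) + (8, 0) = (9, 7)

7P = (9, 7)


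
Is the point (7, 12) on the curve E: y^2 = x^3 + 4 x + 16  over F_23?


Check whether y^2 = x^3 + 4 x + 16 (mod 23) for (x, y) = (7, 12).
LHS: y^2 = 12^2 mod 23 = 6
RHS: x^3 + 4 x + 16 = 7^3 + 4*7 + 16 mod 23 = 19
LHS != RHS

No, not on the curve


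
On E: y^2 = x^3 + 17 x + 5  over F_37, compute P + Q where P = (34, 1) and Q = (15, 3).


P != Q, so use the chord formula.
s = (y2 - y1) / (x2 - x1) = (2) / (18) mod 37 = 33
x3 = s^2 - x1 - x2 mod 37 = 33^2 - 34 - 15 = 4
y3 = s (x1 - x3) - y1 mod 37 = 33 * (34 - 4) - 1 = 27

P + Q = (4, 27)


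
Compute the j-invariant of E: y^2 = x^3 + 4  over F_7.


Delta = -16(4 a^3 + 27 b^2) mod 7 = 4
-1728 * (4 a)^3 = -1728 * (4*0)^3 mod 7 = 0
j = 0 * 4^(-1) mod 7 = 0

j = 0 (mod 7)


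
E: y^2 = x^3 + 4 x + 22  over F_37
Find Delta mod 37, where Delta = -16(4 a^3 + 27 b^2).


4 a^3 + 27 b^2 = 4*4^3 + 27*22^2 = 256 + 13068 = 13324
Delta = -16 * (13324) = -213184
Delta mod 37 = 10

Delta = 10 (mod 37)


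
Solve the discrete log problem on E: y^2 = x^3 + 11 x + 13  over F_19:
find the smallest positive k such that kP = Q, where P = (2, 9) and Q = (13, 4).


Enumerate multiples of P until we hit Q = (13, 4):
  1P = (2, 9)
  2P = (12, 12)
  3P = (3, 4)
  4P = (1, 5)
  5P = (13, 4)
Match found at i = 5.

k = 5


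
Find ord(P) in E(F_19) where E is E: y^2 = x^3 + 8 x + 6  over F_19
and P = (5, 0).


Compute successive multiples of P until we hit O:
  1P = (5, 0)
  2P = O

ord(P) = 2


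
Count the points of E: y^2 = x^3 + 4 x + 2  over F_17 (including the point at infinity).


For each x in F_17, count y with y^2 = x^3 + 4 x + 2 mod 17:
  x = 0: RHS = 2, y in [6, 11]  -> 2 point(s)
  x = 2: RHS = 1, y in [1, 16]  -> 2 point(s)
  x = 6: RHS = 4, y in [2, 15]  -> 2 point(s)
  x = 7: RHS = 16, y in [4, 13]  -> 2 point(s)
  x = 8: RHS = 2, y in [6, 11]  -> 2 point(s)
  x = 9: RHS = 2, y in [6, 11]  -> 2 point(s)
  x = 11: RHS = 0, y in [0]  -> 1 point(s)
Affine points: 13. Add the point at infinity: total = 14.

#E(F_17) = 14


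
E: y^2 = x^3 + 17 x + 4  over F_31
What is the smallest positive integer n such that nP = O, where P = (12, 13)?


Compute successive multiples of P until we hit O:
  1P = (12, 13)
  2P = (16, 30)
  3P = (23, 10)
  4P = (24, 10)
  5P = (28, 22)
  6P = (5, 20)
  7P = (15, 21)
  8P = (18, 2)
  ... (continuing to 35P)
  35P = O

ord(P) = 35


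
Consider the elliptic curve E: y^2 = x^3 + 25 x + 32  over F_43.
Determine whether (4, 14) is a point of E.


Check whether y^2 = x^3 + 25 x + 32 (mod 43) for (x, y) = (4, 14).
LHS: y^2 = 14^2 mod 43 = 24
RHS: x^3 + 25 x + 32 = 4^3 + 25*4 + 32 mod 43 = 24
LHS = RHS

Yes, on the curve


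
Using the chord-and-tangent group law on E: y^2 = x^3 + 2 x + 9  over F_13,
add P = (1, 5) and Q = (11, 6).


P != Q, so use the chord formula.
s = (y2 - y1) / (x2 - x1) = (1) / (10) mod 13 = 4
x3 = s^2 - x1 - x2 mod 13 = 4^2 - 1 - 11 = 4
y3 = s (x1 - x3) - y1 mod 13 = 4 * (1 - 4) - 5 = 9

P + Q = (4, 9)


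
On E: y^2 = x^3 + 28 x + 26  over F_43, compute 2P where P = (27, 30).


Doubling: s = (3 x1^2 + a) / (2 y1)
s = (3*27^2 + 28) / (2*30) mod 43 = 19
x3 = s^2 - 2 x1 mod 43 = 19^2 - 2*27 = 6
y3 = s (x1 - x3) - y1 mod 43 = 19 * (27 - 6) - 30 = 25

2P = (6, 25)


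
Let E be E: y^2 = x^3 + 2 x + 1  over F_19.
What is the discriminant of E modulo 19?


4 a^3 + 27 b^2 = 4*2^3 + 27*1^2 = 32 + 27 = 59
Delta = -16 * (59) = -944
Delta mod 19 = 6

Delta = 6 (mod 19)


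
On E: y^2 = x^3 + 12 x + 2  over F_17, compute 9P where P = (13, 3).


k = 9 = 1001_2 (binary, LSB first: 1001)
Double-and-add from P = (13, 3):
  bit 0 = 1: acc = O + (13, 3) = (13, 3)
  bit 1 = 0: acc unchanged = (13, 3)
  bit 2 = 0: acc unchanged = (13, 3)
  bit 3 = 1: acc = (13, 3) + (6, 1) = (13, 14)

9P = (13, 14)


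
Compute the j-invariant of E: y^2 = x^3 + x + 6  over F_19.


Delta = -16(4 a^3 + 27 b^2) mod 19 = 2
-1728 * (4 a)^3 = -1728 * (4*1)^3 mod 19 = 7
j = 7 * 2^(-1) mod 19 = 13

j = 13 (mod 19)


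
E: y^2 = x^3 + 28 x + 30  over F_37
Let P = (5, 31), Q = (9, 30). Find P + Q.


P != Q, so use the chord formula.
s = (y2 - y1) / (x2 - x1) = (36) / (4) mod 37 = 9
x3 = s^2 - x1 - x2 mod 37 = 9^2 - 5 - 9 = 30
y3 = s (x1 - x3) - y1 mod 37 = 9 * (5 - 30) - 31 = 3

P + Q = (30, 3)


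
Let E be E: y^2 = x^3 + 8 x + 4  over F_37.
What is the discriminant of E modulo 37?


4 a^3 + 27 b^2 = 4*8^3 + 27*4^2 = 2048 + 432 = 2480
Delta = -16 * (2480) = -39680
Delta mod 37 = 21

Delta = 21 (mod 37)


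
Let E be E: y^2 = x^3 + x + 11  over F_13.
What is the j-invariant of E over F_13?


Delta = -16(4 a^3 + 27 b^2) mod 13 = 2
-1728 * (4 a)^3 = -1728 * (4*1)^3 mod 13 = 12
j = 12 * 2^(-1) mod 13 = 6

j = 6 (mod 13)


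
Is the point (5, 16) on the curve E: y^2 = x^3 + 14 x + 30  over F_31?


Check whether y^2 = x^3 + 14 x + 30 (mod 31) for (x, y) = (5, 16).
LHS: y^2 = 16^2 mod 31 = 8
RHS: x^3 + 14 x + 30 = 5^3 + 14*5 + 30 mod 31 = 8
LHS = RHS

Yes, on the curve


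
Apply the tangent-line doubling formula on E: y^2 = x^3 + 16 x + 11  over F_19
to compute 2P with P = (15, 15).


Doubling: s = (3 x1^2 + a) / (2 y1)
s = (3*15^2 + 16) / (2*15) mod 19 = 11
x3 = s^2 - 2 x1 mod 19 = 11^2 - 2*15 = 15
y3 = s (x1 - x3) - y1 mod 19 = 11 * (15 - 15) - 15 = 4

2P = (15, 4)


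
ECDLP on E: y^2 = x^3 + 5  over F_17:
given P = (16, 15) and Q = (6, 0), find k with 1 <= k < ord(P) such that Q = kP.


Enumerate multiples of P until we hit Q = (6, 0):
  1P = (16, 15)
  2P = (10, 6)
  3P = (6, 0)
Match found at i = 3.

k = 3


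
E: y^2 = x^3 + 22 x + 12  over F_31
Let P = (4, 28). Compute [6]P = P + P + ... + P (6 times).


k = 6 = 110_2 (binary, LSB first: 011)
Double-and-add from P = (4, 28):
  bit 0 = 0: acc unchanged = O
  bit 1 = 1: acc = O + (11, 2) = (11, 2)
  bit 2 = 1: acc = (11, 2) + (6, 22) = (30, 12)

6P = (30, 12)


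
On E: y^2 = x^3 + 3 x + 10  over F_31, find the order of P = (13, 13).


Compute successive multiples of P until we hit O:
  1P = (13, 13)
  2P = (24, 24)
  3P = (26, 5)
  4P = (1, 13)
  5P = (17, 18)
  6P = (20, 17)
  7P = (23, 30)
  8P = (23, 1)
  ... (continuing to 15P)
  15P = O

ord(P) = 15


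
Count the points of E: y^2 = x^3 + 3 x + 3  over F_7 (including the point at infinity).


For each x in F_7, count y with y^2 = x^3 + 3 x + 3 mod 7:
  x = 1: RHS = 0, y in [0]  -> 1 point(s)
  x = 3: RHS = 4, y in [2, 5]  -> 2 point(s)
  x = 4: RHS = 2, y in [3, 4]  -> 2 point(s)
Affine points: 5. Add the point at infinity: total = 6.

#E(F_7) = 6


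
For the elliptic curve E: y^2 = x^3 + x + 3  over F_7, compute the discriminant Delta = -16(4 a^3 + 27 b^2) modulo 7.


4 a^3 + 27 b^2 = 4*1^3 + 27*3^2 = 4 + 243 = 247
Delta = -16 * (247) = -3952
Delta mod 7 = 3

Delta = 3 (mod 7)


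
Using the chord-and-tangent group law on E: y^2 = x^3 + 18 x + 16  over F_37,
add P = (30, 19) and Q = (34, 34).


P != Q, so use the chord formula.
s = (y2 - y1) / (x2 - x1) = (15) / (4) mod 37 = 13
x3 = s^2 - x1 - x2 mod 37 = 13^2 - 30 - 34 = 31
y3 = s (x1 - x3) - y1 mod 37 = 13 * (30 - 31) - 19 = 5

P + Q = (31, 5)


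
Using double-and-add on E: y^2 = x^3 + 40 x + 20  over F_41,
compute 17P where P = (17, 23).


k = 17 = 10001_2 (binary, LSB first: 10001)
Double-and-add from P = (17, 23):
  bit 0 = 1: acc = O + (17, 23) = (17, 23)
  bit 1 = 0: acc unchanged = (17, 23)
  bit 2 = 0: acc unchanged = (17, 23)
  bit 3 = 0: acc unchanged = (17, 23)
  bit 4 = 1: acc = (17, 23) + (0, 26) = (8, 14)

17P = (8, 14)


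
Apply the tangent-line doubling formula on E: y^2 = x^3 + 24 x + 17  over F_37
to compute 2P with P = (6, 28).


Doubling: s = (3 x1^2 + a) / (2 y1)
s = (3*6^2 + 24) / (2*28) mod 37 = 5
x3 = s^2 - 2 x1 mod 37 = 5^2 - 2*6 = 13
y3 = s (x1 - x3) - y1 mod 37 = 5 * (6 - 13) - 28 = 11

2P = (13, 11)


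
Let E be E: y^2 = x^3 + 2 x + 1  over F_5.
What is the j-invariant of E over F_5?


Delta = -16(4 a^3 + 27 b^2) mod 5 = 1
-1728 * (4 a)^3 = -1728 * (4*2)^3 mod 5 = 4
j = 4 * 1^(-1) mod 5 = 4

j = 4 (mod 5)


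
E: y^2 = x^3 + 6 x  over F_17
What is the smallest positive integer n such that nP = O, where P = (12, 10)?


Compute successive multiples of P until we hit O:
  1P = (12, 10)
  2P = (8, 13)
  3P = (5, 6)
  4P = (9, 16)
  5P = (0, 0)
  6P = (9, 1)
  7P = (5, 11)
  8P = (8, 4)
  ... (continuing to 10P)
  10P = O

ord(P) = 10


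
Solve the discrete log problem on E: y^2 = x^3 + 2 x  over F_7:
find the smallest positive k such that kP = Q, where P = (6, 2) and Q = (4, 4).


Enumerate multiples of P until we hit Q = (4, 4):
  1P = (6, 2)
  2P = (4, 4)
Match found at i = 2.

k = 2


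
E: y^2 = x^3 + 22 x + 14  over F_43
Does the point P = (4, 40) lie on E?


Check whether y^2 = x^3 + 22 x + 14 (mod 43) for (x, y) = (4, 40).
LHS: y^2 = 40^2 mod 43 = 9
RHS: x^3 + 22 x + 14 = 4^3 + 22*4 + 14 mod 43 = 37
LHS != RHS

No, not on the curve


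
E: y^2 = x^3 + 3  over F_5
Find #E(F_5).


For each x in F_5, count y with y^2 = x^3 + 0 x + 3 mod 5:
  x = 1: RHS = 4, y in [2, 3]  -> 2 point(s)
  x = 2: RHS = 1, y in [1, 4]  -> 2 point(s)
  x = 3: RHS = 0, y in [0]  -> 1 point(s)
Affine points: 5. Add the point at infinity: total = 6.

#E(F_5) = 6


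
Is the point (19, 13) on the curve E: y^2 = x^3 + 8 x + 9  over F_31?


Check whether y^2 = x^3 + 8 x + 9 (mod 31) for (x, y) = (19, 13).
LHS: y^2 = 13^2 mod 31 = 14
RHS: x^3 + 8 x + 9 = 19^3 + 8*19 + 9 mod 31 = 14
LHS = RHS

Yes, on the curve


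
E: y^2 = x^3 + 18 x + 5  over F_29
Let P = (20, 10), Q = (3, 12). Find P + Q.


P != Q, so use the chord formula.
s = (y2 - y1) / (x2 - x1) = (2) / (12) mod 29 = 5
x3 = s^2 - x1 - x2 mod 29 = 5^2 - 20 - 3 = 2
y3 = s (x1 - x3) - y1 mod 29 = 5 * (20 - 2) - 10 = 22

P + Q = (2, 22)


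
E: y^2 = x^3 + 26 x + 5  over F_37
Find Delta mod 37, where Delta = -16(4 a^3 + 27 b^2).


4 a^3 + 27 b^2 = 4*26^3 + 27*5^2 = 70304 + 675 = 70979
Delta = -16 * (70979) = -1135664
Delta mod 37 = 14

Delta = 14 (mod 37)


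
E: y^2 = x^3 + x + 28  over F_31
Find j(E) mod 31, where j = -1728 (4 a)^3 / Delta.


Delta = -16(4 a^3 + 27 b^2) mod 31 = 16
-1728 * (4 a)^3 = -1728 * (4*1)^3 mod 31 = 16
j = 16 * 16^(-1) mod 31 = 1

j = 1 (mod 31)
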